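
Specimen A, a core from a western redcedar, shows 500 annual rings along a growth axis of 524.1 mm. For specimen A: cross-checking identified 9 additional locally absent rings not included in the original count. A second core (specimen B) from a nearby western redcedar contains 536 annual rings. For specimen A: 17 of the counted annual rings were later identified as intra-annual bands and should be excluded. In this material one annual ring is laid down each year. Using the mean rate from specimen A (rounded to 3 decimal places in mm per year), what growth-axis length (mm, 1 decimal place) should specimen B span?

570.8 mm

Specimen A: true annual ring count = 500 − 17 + 9 = 492.
A: Extension rate ≈ 524.1 / 492 = 1.065 mm/year.
B's length ≈ 1.065 × 536 = 570.8 mm.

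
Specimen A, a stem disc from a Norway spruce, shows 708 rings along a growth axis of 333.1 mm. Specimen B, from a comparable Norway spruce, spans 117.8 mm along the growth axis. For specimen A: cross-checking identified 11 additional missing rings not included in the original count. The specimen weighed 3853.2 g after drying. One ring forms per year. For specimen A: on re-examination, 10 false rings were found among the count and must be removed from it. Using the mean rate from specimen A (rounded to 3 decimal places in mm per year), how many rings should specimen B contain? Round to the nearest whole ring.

251 rings

Specimen A: true ring count = 708 − 10 + 11 = 709.
A: Extension rate ≈ 333.1 / 709 = 0.470 mm/year.
Specimen B: 117.8 mm / 0.470 mm per year = 250.64 years ≈ 251 rings.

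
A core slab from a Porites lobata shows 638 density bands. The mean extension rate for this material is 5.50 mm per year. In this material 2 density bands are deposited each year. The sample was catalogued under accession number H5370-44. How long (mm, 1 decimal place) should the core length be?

638 density bands at 2 per year is 638 / 2 = 319 years.
Predicted length = 5.50 mm/year × 319 years = 1754.5 mm.

1754.5 mm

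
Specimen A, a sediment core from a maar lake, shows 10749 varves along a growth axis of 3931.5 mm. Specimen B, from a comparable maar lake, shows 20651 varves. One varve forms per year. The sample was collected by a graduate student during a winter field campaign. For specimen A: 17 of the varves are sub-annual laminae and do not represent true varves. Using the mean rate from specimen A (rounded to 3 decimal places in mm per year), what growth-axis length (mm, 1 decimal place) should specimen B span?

Specimen A: adjusted count: 10749 − 17 = 10732 varves.
A: Mean rate = 3931.5 mm / 10732 years ≈ 0.366 mm per year.
B's length ≈ 0.366 × 20651 = 7558.3 mm.

7558.3 mm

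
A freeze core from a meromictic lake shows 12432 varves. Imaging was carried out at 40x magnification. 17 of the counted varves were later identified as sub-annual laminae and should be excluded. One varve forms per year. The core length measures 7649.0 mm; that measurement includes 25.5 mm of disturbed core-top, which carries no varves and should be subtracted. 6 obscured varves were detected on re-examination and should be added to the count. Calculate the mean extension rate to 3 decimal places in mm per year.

0.614 mm per year

After corrections the count is 12432 − 17 + 6 = 12421 varves.
Removing the 25.5 mm offcut leaves 7649.0 − 25.5 = 7623.5 mm.
Mean rate = 7623.5 mm / 12421 years ≈ 0.614 mm per year.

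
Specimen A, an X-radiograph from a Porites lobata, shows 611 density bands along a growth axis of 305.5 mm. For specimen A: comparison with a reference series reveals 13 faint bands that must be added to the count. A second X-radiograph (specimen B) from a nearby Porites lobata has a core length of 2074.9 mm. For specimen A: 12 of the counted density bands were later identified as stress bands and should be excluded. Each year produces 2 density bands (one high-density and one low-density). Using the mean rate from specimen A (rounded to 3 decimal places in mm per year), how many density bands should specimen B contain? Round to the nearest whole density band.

4158 density bands

Specimen A: true density band count = 611 − 12 + 13 = 612.
Specimen A: 612 density bands at 2 per year is 612 / 2 = 306 years.
A: Extension rate ≈ 305.5 / 306 = 0.998 mm per year.
For B, 2074.9 / 0.998 = 2079.06 years; at 2 density bands per year that is 2079.06 × 2 ≈ 4158 density bands.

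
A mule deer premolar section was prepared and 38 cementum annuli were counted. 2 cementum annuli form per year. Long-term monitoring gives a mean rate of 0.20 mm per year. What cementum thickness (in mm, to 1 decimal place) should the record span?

3.8 mm

Dividing by 2 cementum annuli per year: 38 / 2 = 19 years.
Predicted length = 0.20 mm/year × 19 years = 3.8 mm.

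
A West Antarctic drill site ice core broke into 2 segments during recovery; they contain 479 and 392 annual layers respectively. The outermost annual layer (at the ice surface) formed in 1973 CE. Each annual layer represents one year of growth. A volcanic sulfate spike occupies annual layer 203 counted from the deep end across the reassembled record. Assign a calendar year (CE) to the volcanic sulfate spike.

1305 CE

Total annual layers = 479 + 392 = 871.
Between annual layer 203 and the ice surface there are 871 − 203 = 668 annual layers.
1973 − 668 = 1305 CE.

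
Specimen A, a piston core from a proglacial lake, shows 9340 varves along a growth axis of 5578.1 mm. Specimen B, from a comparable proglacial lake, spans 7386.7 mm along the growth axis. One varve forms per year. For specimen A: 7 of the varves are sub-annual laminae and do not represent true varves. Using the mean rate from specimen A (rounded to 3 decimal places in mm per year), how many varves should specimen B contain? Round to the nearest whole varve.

Specimen A: after corrections the count is 9340 − 7 = 9333 varves.
A: 5578.1 mm over 9333 years gives 5578.1 / 9333 ≈ 0.598 mm per year.
Specimen B: 7386.7 mm / 0.598 mm per year = 12352.34 years ≈ 12352 varves.

12352 varves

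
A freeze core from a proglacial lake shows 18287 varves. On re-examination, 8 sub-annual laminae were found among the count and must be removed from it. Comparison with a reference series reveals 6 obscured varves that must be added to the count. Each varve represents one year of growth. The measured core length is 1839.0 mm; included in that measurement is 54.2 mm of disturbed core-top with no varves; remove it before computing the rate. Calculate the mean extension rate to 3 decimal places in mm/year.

True varve count = 18287 − 8 + 6 = 18285.
Removing the 54.2 mm offcut leaves 1839.0 − 54.2 = 1784.8 mm.
1784.8 mm over 18285 years gives 1784.8 / 18285 ≈ 0.098 mm/year.

0.098 mm/year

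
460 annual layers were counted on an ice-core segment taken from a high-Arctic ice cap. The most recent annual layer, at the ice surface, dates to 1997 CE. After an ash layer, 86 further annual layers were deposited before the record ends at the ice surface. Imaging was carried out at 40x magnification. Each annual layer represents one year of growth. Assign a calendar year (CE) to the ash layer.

1911 CE

86 annual layers formed after the ash layer.
Counting back 86 years from 1997 CE places the ash layer in 1997 − 86 = 1911 CE.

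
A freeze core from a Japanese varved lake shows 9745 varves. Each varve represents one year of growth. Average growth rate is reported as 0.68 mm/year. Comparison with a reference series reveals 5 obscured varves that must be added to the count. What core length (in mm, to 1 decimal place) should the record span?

Adjusted count: 9745 + 5 = 9750 varves.
Length ≈ 0.68 × 9750 = 6630.0 mm.

6630.0 mm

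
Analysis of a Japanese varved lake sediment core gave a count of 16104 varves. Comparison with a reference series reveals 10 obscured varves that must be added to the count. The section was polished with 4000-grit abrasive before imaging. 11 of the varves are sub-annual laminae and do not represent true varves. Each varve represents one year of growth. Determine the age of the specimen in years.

True varve count = 16104 − 11 + 10 = 16103.
One varve per year makes the duration 16103 years.

16103 years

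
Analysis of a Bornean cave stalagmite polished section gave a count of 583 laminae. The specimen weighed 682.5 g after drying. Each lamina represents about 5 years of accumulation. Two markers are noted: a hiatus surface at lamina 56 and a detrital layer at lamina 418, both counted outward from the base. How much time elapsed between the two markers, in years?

418 − 56 = 362 laminae lie between the two events.
Multiplying by 5 years per lamina: 362 × 5 = 1810 years.

1810 years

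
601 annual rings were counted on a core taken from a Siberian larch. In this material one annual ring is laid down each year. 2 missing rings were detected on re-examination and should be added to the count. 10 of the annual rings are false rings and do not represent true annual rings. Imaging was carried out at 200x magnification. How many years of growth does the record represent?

593 years

Correcting the raw count gives 601 − 10 + 2 = 593 true annual rings.
With a one-to-one annual ring periodicity this is 593 years.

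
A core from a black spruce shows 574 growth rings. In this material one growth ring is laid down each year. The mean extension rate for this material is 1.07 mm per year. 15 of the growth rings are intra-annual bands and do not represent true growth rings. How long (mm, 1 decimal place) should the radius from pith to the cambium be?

598.1 mm

True growth ring count = 574 − 15 = 559.
Length ≈ 1.07 × 559 = 598.1 mm.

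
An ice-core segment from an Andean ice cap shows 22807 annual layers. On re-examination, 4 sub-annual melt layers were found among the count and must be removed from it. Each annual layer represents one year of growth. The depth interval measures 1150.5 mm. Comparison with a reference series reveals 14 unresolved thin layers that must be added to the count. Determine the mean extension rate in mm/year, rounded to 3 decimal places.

0.050 mm/year

After corrections the count is 22807 − 4 + 14 = 22817 annual layers.
1150.5 mm over 22817 years gives 1150.5 / 22817 ≈ 0.050 mm/year.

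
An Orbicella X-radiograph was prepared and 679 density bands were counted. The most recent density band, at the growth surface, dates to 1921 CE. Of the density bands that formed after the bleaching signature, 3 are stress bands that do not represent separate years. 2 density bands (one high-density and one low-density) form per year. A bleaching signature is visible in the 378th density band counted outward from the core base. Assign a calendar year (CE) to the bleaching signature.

1772 CE

The bleaching signature sits at density band 378 from the core base, so 679 − 378 = 301 density bands formed after it.
Excluding 3 false density bands: 301 − 3 = 298.
Dividing by 2 density bands per year: 298 / 2 = 149 years.
Counting back 149 years from 1921 CE places the bleaching signature in 1921 − 149 = 1772 CE.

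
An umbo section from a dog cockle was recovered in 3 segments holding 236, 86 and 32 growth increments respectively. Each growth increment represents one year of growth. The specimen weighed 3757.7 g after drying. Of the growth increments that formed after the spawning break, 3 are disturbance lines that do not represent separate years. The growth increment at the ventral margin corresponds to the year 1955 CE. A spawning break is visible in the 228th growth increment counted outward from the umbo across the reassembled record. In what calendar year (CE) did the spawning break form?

1832 CE

Total growth increments = 236 + 86 + 32 = 354.
Between growth increment 228 and the ventral margin there are 354 − 228 = 126 growth increments.
126 − 3 false = 123 true growth increments after the spawning break.
1955 − 123 = 1832 CE.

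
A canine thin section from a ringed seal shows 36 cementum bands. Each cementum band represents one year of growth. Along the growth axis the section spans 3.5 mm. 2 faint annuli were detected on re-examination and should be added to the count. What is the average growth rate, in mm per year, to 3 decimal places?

0.092 mm per year

Adjusted count: 36 + 2 = 38 cementum bands.
Mean rate = 3.5 mm / 38 years ≈ 0.092 mm per year.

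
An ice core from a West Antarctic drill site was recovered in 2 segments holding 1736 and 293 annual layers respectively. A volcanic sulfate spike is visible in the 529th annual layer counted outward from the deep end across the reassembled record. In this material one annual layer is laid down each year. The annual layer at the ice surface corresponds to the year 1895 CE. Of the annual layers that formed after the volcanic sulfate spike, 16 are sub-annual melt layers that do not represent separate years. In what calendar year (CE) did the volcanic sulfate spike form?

Total annual layers = 1736 + 293 = 2029.
2029 − 529 = 1500 annual layers lie beyond the volcanic sulfate spike toward the ice surface.
Removing the 16 false annual layers leaves 1500 − 16 = 1484 true annual layers beyond the volcanic sulfate spike.
The annual layer at the ice surface is 1895 CE, so the volcanic sulfate spike dates to 1895 − 1484 = 411 CE.

411 CE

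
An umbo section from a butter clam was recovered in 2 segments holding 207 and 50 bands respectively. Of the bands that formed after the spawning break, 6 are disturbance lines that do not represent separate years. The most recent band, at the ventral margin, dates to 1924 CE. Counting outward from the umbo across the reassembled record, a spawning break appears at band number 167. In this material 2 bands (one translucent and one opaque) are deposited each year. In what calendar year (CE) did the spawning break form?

Total bands = 207 + 50 = 257.
257 − 167 = 90 bands lie beyond the spawning break toward the ventral margin.
90 − 6 false = 84 true bands after the spawning break.
With 2 bands per year, 84 / 2 = 42 years.
Counting back 42 years from 1924 CE places the spawning break in 1924 − 42 = 1882 CE.

1882 CE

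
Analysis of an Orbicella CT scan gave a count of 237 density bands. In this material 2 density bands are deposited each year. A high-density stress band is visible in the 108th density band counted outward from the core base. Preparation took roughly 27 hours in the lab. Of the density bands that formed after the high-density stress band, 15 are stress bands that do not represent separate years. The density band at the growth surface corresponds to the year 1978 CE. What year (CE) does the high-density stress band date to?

Between density band 108 and the growth surface there are 237 − 108 = 129 density bands.
Removing the 15 false density bands leaves 129 − 15 = 114 true density bands beyond the high-density stress band.
114 density bands at 2 per year is 114 / 2 = 57 years.
Counting back 57 years from 1978 CE places the high-density stress band in 1978 − 57 = 1921 CE.

1921 CE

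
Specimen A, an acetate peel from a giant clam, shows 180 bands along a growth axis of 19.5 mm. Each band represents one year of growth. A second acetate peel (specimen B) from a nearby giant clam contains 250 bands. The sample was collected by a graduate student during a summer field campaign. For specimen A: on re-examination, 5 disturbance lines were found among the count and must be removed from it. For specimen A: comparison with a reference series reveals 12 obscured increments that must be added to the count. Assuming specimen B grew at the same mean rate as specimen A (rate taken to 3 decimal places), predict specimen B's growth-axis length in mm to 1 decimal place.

Specimen A: after corrections the count is 180 − 5 + 12 = 187 bands.
A: Extension rate ≈ 19.5 / 187 = 0.104 mm/yr.
Length of B = 0.104 × 250 = 26.0 mm.

26.0 mm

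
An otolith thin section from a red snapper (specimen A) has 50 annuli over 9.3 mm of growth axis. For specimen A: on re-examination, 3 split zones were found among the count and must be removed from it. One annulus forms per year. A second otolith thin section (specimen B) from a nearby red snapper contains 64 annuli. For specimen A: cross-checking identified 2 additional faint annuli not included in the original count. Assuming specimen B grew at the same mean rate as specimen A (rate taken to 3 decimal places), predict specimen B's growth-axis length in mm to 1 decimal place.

12.2 mm

Specimen A: adjusted count: 50 − 3 + 2 = 49 annuli.
A: 9.3 mm over 49 years gives 9.3 / 49 ≈ 0.190 mm per year.
Length of B = 0.190 × 64 = 12.2 mm.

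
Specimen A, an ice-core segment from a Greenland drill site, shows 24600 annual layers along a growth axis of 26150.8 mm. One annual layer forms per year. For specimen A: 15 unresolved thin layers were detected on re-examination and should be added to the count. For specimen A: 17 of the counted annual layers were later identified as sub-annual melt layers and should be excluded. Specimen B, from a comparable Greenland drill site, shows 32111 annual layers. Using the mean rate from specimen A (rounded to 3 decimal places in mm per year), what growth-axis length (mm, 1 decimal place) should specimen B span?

34134.0 mm

Specimen A: correcting the raw count gives 24600 − 17 + 15 = 24598 true annual layers.
A: Extension rate ≈ 26150.8 / 24598 = 1.063 mm/year.
B's length ≈ 1.063 × 32111 = 34134.0 mm.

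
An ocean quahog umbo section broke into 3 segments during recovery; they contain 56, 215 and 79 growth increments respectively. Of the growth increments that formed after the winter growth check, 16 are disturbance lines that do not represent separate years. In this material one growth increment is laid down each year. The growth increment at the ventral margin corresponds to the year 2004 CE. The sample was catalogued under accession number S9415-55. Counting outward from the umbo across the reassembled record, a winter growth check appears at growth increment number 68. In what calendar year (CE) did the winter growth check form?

1738 CE

Total growth increments = 56 + 215 + 79 = 350.
Between growth increment 68 and the ventral margin there are 350 − 68 = 282 growth increments.
Excluding 16 false growth increments: 282 − 16 = 266.
2004 − 266 = 1738 CE.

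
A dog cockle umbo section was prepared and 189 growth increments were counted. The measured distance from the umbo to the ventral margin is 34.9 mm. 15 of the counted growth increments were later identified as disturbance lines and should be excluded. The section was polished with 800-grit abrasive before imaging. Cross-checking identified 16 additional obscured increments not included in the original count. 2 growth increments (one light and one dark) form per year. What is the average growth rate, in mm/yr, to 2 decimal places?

0.37 mm/yr

Correcting the raw count gives 189 − 15 + 16 = 190 true growth increments.
Dividing by 2 growth increments per year: 190 / 2 = 95 years.
34.9 mm over 95 years gives 34.9 / 95 ≈ 0.37 mm/yr.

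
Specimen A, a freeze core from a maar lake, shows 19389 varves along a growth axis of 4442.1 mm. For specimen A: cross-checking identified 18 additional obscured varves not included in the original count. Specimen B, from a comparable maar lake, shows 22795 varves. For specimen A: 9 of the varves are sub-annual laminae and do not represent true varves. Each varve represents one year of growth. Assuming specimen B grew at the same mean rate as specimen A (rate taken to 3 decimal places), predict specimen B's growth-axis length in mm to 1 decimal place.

5220.1 mm

Specimen A: after corrections the count is 19389 − 9 + 18 = 19398 varves.
A: Extension rate ≈ 4442.1 / 19398 = 0.229 mm/yr.
B's length ≈ 0.229 × 22795 = 5220.1 mm.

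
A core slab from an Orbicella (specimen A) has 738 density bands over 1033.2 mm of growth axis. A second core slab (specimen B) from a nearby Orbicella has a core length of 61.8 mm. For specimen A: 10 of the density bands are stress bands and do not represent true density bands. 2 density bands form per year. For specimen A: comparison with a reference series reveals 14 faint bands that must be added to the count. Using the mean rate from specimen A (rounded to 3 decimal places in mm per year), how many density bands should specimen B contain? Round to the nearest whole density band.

44 density bands

Specimen A: adjusted count: 738 − 10 + 14 = 742 density bands.
Specimen A: with 2 density bands per year, 742 / 2 = 371 years.
A: Mean rate = 1033.2 mm / 371 years ≈ 2.785 mm/year.
B spans 61.8 / 2.785 = 22.19 years; at 2 density bands per year that is 22.19 × 2 ≈ 44 density bands.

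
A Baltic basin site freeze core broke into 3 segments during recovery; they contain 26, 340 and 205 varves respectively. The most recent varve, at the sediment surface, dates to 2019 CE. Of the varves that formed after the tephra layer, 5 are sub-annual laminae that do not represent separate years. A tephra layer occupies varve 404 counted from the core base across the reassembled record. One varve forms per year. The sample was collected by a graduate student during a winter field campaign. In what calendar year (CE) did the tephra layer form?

1857 CE

Total varves = 26 + 340 + 205 = 571.
The tephra layer sits at varve 404 from the core base, so 571 − 404 = 167 varves formed after it.
Removing the 5 false varves leaves 167 − 5 = 162 true varves beyond the tephra layer.
Counting back 162 years from 2019 CE places the tephra layer in 2019 − 162 = 1857 CE.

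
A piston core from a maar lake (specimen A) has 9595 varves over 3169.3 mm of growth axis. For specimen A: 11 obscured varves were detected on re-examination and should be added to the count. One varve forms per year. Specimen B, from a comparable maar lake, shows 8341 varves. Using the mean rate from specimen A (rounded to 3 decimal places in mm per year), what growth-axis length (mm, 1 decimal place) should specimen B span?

2752.5 mm

Specimen A: adjusted count: 9595 + 11 = 9606 varves.
A: 3169.3 mm over 9606 years gives 3169.3 / 9606 ≈ 0.330 mm/yr.
For B, 0.330 mm/year × 8341 years = 2752.5 mm.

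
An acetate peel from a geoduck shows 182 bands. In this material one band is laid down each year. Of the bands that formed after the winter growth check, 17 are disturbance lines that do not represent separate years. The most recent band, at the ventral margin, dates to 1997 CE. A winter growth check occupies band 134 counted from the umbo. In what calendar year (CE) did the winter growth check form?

1966 CE

The winter growth check sits at band 134 from the umbo, so 182 − 134 = 48 bands formed after it.
Removing the 17 false bands leaves 48 − 17 = 31 true bands beyond the winter growth check.
The band at the ventral margin is 1997 CE, so the winter growth check dates to 1997 − 31 = 1966 CE.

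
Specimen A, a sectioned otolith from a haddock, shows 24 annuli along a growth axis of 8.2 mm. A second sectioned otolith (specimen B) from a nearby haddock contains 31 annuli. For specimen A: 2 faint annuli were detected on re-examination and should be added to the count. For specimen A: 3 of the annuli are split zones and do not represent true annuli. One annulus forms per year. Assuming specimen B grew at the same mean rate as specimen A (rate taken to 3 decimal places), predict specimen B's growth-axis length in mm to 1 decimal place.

Specimen A: adjusted count: 24 − 3 + 2 = 23 annuli.
A: Mean rate = 8.2 mm / 23 years ≈ 0.357 mm/year.
Length of B = 0.357 × 31 = 11.1 mm.

11.1 mm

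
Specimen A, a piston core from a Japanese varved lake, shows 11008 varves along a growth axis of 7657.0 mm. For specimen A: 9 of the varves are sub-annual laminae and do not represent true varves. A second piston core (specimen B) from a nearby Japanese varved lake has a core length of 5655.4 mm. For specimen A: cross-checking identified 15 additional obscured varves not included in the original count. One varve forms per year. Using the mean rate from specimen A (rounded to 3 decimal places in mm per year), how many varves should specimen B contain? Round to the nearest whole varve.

8137 varves

Specimen A: correcting the raw count gives 11008 − 9 + 15 = 11014 true varves.
A: 7657.0 mm over 11014 years gives 7657.0 / 11014 ≈ 0.695 mm per year.
Specimen B: 5655.4 mm / 0.695 mm per year = 8137.27 years ≈ 8137 varves.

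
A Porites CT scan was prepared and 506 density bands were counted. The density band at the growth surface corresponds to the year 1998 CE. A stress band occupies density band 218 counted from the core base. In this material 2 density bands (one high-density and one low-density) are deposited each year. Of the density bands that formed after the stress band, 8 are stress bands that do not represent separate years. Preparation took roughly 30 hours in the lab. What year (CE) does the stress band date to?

1858 CE

506 − 218 = 288 density bands lie beyond the stress band toward the growth surface.
288 − 8 false = 280 true density bands after the stress band.
280 density bands at 2 per year is 280 / 2 = 140 years.
1998 − 140 = 1858 CE.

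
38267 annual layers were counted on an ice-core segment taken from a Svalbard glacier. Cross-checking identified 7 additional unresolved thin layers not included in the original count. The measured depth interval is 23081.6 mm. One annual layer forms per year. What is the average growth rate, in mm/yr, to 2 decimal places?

Correcting the raw count gives 38267 + 7 = 38274 true annual layers.
23081.6 mm over 38274 years gives 23081.6 / 38274 ≈ 0.60 mm/yr.

0.60 mm/yr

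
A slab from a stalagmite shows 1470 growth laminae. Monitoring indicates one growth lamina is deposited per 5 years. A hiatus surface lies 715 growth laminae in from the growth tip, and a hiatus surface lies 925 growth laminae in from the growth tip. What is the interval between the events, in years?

The two markers are separated by 925 − 715 = 210 growth laminae.
At 5 years per growth lamina, 210 × 5 = 1050 years.

1050 years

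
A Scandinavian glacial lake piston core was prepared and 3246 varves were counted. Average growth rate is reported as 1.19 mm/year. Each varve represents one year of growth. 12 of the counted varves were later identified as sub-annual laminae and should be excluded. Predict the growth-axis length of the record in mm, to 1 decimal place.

After corrections the count is 3246 − 12 = 3234 varves.
3234 years at 1.19 mm/year gives 1.19 × 3234 = 3848.5 mm.

3848.5 mm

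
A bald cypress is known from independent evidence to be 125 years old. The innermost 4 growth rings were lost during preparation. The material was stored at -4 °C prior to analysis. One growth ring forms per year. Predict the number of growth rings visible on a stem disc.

At one growth ring per year, 125 years correspond to 125 growth rings.
125 − 4 missed = 121 growth rings expected in the prepared section.

121 growth rings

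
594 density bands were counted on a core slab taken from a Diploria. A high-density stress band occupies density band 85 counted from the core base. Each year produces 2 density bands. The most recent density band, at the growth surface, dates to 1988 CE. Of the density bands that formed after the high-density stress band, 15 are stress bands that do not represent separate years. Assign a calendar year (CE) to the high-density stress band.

1741 CE

594 − 85 = 509 density bands lie beyond the high-density stress band toward the growth surface.
Removing the 15 false density bands leaves 509 − 15 = 494 true density bands beyond the high-density stress band.
494 density bands at 2 per year is 494 / 2 = 247 years.
The density band at the growth surface is 1988 CE, so the high-density stress band dates to 1988 − 247 = 1741 CE.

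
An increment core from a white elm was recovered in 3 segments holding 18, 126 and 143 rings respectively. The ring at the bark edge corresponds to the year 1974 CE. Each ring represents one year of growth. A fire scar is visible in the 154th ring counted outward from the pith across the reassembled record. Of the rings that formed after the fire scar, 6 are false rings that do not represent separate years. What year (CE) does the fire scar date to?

Total rings = 18 + 126 + 143 = 287.
287 − 154 = 133 rings lie beyond the fire scar toward the bark edge.
Excluding 6 false rings: 133 − 6 = 127.
1974 − 127 = 1847 CE.

1847 CE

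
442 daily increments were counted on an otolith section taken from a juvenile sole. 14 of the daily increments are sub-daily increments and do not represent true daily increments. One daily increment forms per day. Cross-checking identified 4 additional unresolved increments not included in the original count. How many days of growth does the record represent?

432 days

Correcting the raw count gives 442 − 14 + 4 = 432 true daily increments.
At one daily increment per day, that is 432 days.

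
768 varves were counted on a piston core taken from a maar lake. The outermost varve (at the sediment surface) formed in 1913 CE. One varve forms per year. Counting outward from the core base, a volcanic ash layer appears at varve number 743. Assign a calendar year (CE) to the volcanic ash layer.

1888 CE

The volcanic ash layer sits at varve 743 from the core base, so 768 − 743 = 25 varves formed after it.
Counting back 25 years from 1913 CE places the volcanic ash layer in 1913 − 25 = 1888 CE.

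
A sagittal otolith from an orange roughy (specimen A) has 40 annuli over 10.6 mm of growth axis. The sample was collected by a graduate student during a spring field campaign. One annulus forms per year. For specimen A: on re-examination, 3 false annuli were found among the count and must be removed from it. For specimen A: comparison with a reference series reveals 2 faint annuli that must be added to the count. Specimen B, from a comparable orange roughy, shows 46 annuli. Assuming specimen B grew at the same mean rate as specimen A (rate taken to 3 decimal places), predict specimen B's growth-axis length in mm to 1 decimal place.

Specimen A: correcting the raw count gives 40 − 3 + 2 = 39 true annuli.
A: Mean rate = 10.6 mm / 39 years ≈ 0.272 mm/year.
B's length ≈ 0.272 × 46 = 12.5 mm.

12.5 mm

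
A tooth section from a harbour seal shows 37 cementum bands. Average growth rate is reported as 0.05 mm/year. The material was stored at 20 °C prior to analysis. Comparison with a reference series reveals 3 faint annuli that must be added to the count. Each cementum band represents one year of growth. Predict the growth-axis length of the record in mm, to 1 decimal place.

2.0 mm

Correcting the raw count gives 37 + 3 = 40 true cementum bands.
40 years at 0.05 mm/year gives 0.05 × 40 = 2.0 mm.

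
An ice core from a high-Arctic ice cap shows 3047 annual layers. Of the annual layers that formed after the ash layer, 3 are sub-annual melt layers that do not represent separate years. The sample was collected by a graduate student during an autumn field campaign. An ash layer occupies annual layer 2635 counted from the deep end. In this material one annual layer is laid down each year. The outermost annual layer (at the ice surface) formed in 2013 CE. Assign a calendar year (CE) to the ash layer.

Between annual layer 2635 and the ice surface there are 3047 − 2635 = 412 annual layers.
412 − 3 false = 409 true annual layers after the ash layer.
The annual layer at the ice surface is 2013 CE, so the ash layer dates to 2013 − 409 = 1604 CE.

1604 CE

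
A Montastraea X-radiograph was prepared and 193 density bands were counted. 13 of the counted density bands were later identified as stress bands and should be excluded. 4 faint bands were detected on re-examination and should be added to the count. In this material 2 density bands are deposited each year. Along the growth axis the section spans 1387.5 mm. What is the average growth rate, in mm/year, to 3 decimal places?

15.082 mm/year

Adjusted count: 193 − 13 + 4 = 184 density bands.
Dividing by 2 density bands per year: 184 / 2 = 92 years.
Mean rate = 1387.5 mm / 92 years ≈ 15.082 mm/year.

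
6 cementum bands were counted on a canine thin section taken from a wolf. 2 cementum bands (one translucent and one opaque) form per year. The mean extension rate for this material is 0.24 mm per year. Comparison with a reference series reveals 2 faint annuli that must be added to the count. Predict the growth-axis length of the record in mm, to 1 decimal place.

Correcting the raw count gives 6 + 2 = 8 true cementum bands.
With 2 cementum bands per year, 8 / 2 = 4 years.
Length ≈ 0.24 × 4 = 1.0 mm.

1.0 mm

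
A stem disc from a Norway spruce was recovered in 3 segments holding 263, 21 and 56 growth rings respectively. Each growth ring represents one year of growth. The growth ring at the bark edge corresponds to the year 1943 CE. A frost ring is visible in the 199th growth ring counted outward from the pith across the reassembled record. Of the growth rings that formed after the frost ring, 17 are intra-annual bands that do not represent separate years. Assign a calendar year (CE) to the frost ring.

Total growth rings = 263 + 21 + 56 = 340.
Between growth ring 199 and the bark edge there are 340 − 199 = 141 growth rings.
141 − 17 false = 124 true growth rings after the frost ring.
The growth ring at the bark edge is 1943 CE, so the frost ring dates to 1943 − 124 = 1819 CE.

1819 CE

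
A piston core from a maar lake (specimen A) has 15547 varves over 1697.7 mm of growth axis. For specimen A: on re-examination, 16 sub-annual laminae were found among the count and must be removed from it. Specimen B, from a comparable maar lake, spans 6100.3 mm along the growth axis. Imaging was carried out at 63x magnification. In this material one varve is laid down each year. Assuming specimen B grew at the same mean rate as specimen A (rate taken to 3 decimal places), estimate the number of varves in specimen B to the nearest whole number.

55966 varves

Specimen A: correcting the raw count gives 15547 − 16 = 15531 true varves.
A: Extension rate ≈ 1697.7 / 15531 = 0.109 mm/year.
B spans 6100.3 / 0.109 = 55966.06 years ≈ 55966 varves.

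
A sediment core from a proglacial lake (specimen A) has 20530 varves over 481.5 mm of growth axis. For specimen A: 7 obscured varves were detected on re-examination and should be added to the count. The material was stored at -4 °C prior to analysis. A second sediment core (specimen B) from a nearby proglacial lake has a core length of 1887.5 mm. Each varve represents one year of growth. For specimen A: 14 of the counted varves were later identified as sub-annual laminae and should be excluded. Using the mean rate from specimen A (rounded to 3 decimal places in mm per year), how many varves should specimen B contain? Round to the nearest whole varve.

82065 varves

Specimen A: adjusted count: 20530 − 14 + 7 = 20523 varves.
A: 481.5 mm over 20523 years gives 481.5 / 20523 ≈ 0.023 mm per year.
For B, 1887.5 / 0.023 = 82065.22 years ≈ 82065 varves.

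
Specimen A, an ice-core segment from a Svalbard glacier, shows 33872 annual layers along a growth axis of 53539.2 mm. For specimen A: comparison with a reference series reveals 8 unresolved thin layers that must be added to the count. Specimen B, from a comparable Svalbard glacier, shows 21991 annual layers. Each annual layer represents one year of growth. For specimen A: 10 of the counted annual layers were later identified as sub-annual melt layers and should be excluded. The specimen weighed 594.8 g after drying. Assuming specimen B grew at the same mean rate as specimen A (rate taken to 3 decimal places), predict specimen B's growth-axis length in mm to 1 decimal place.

34767.8 mm

Specimen A: after corrections the count is 33872 − 10 + 8 = 33870 annual layers.
A: Extension rate ≈ 53539.2 / 33870 = 1.581 mm/year.
Length of B = 1.581 × 21991 = 34767.8 mm.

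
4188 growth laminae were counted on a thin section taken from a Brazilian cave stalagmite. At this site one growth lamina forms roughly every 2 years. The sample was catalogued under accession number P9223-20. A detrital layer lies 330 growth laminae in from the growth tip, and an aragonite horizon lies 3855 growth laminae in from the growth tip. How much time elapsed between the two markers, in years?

Separation: 3855 − 330 = 3525 growth laminae.
3525 growth laminae at 2 years each span 3525 × 2 = 7050 years.

7050 years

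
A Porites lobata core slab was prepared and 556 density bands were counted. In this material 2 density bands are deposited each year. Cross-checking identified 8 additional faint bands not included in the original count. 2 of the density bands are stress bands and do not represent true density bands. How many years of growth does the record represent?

281 yr

Adjusted count: 556 − 2 + 8 = 562 density bands.
With 2 density bands per year, 562 / 2 = 281 years.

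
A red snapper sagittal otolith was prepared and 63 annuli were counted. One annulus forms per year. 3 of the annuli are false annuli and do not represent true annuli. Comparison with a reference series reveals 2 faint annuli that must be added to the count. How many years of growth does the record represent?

After corrections the count is 63 − 3 + 2 = 62 annuli.
One annulus per year makes the duration 62 years.

62 yr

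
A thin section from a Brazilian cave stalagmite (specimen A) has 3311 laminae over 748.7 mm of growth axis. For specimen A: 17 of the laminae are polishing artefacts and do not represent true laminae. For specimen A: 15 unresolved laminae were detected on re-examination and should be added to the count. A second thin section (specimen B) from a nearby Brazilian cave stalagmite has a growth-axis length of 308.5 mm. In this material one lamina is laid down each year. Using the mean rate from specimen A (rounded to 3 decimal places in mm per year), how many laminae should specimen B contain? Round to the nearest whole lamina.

Specimen A: true lamina count = 3311 − 17 + 15 = 3309.
A: 748.7 mm over 3309 years gives 748.7 / 3309 ≈ 0.226 mm per year.
B spans 308.5 / 0.226 = 1365.04 years ≈ 1365 laminae.

1365 laminae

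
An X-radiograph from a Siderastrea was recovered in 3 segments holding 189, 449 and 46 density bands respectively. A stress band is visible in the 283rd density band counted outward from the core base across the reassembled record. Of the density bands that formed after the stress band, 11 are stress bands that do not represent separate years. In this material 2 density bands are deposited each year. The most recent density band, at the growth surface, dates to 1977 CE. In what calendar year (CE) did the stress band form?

Total density bands = 189 + 449 + 46 = 684.
Between density band 283 and the growth surface there are 684 − 283 = 401 density bands.
401 − 11 false = 390 true density bands after the stress band.
With 2 density bands per year, 390 / 2 = 195 years.
1977 − 195 = 1782 CE.

1782 CE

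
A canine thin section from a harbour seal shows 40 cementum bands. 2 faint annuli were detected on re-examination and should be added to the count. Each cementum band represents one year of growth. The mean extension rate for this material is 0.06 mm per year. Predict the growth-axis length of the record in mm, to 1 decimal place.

Adjusted count: 40 + 2 = 42 cementum bands.
42 years at 0.06 mm/year gives 0.06 × 42 = 2.5 mm.

2.5 mm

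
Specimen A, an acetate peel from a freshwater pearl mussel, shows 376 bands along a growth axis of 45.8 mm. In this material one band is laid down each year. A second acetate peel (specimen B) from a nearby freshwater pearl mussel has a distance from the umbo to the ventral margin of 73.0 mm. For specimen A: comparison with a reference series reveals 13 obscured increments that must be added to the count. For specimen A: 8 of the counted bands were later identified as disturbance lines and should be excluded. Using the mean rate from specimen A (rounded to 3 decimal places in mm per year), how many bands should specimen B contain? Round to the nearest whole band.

Specimen A: after corrections the count is 376 − 8 + 13 = 381 bands.
A: 45.8 mm over 381 years gives 45.8 / 381 ≈ 0.120 mm/yr.
Specimen B: 73.0 mm / 0.120 mm per year = 608.33 years ≈ 608 bands.

608 bands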